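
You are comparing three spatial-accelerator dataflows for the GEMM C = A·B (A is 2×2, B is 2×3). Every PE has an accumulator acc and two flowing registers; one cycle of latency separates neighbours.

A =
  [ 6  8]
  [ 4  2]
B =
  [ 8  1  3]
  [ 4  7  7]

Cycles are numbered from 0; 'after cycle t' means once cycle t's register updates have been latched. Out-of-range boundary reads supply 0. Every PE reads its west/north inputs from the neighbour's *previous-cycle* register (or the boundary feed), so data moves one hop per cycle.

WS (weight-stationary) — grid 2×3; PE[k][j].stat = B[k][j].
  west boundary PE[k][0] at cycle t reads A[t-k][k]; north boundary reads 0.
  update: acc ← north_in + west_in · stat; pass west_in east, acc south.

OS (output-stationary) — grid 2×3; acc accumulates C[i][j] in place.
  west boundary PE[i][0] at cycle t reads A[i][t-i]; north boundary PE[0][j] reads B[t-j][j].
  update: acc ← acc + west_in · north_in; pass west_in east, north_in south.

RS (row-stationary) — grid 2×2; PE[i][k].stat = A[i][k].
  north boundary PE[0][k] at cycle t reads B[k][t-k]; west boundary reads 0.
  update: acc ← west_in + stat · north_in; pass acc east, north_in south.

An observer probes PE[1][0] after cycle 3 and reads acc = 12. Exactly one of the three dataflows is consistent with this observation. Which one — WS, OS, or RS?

Under WS (2×3), PE[1][0]:
  [0] (1,0) acc=0 (h:0 v:0)
  [1] (1,0) acc=80 (h:8 v:80)
  [2] (1,0) acc=40 (h:2 v:40)
  [3] (1,0) acc=0 (h:0 v:0)
Under OS (2×3), PE[1][0]:
  [0] (1,0) acc=0 (h:0 v:0)
  [1] (1,0) acc=32 (h:4 v:8)
  [2] (1,0) acc=40 (h:2 v:4)
  [3] (1,0) acc=40 (h:0 v:0)
Under RS (2×2), PE[1][0]:
  [0] (1,0) acc=0 (h:0 v:0)
  [1] (1,0) acc=32 (h:32 v:8)
  [2] (1,0) acc=4 (h:4 v:1)
  [3] (1,0) acc=12 (h:12 v:3)

dataflow = RS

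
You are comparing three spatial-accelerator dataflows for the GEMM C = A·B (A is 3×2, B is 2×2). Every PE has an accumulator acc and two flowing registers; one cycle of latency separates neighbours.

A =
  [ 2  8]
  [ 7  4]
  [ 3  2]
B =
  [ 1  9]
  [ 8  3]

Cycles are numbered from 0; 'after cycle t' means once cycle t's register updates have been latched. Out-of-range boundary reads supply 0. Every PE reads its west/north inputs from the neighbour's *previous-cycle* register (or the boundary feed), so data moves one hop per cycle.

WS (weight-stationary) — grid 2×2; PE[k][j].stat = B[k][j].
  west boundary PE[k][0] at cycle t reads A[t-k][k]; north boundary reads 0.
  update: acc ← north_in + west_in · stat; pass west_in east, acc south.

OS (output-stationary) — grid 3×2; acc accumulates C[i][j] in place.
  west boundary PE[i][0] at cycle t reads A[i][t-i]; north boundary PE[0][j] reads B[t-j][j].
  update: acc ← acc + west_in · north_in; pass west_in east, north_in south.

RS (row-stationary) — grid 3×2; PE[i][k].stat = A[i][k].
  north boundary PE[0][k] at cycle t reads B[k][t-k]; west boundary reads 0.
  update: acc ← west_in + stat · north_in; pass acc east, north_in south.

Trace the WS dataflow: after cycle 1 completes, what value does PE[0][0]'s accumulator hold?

PE[0][0].acc = 7

WS (2×2). Following PE[0][0] plus its west/north inputs:
  t=0 PE[0][0]: acc=2 h=2 v=2
  t=1 PE[0][0]: acc=7 h=7 v=7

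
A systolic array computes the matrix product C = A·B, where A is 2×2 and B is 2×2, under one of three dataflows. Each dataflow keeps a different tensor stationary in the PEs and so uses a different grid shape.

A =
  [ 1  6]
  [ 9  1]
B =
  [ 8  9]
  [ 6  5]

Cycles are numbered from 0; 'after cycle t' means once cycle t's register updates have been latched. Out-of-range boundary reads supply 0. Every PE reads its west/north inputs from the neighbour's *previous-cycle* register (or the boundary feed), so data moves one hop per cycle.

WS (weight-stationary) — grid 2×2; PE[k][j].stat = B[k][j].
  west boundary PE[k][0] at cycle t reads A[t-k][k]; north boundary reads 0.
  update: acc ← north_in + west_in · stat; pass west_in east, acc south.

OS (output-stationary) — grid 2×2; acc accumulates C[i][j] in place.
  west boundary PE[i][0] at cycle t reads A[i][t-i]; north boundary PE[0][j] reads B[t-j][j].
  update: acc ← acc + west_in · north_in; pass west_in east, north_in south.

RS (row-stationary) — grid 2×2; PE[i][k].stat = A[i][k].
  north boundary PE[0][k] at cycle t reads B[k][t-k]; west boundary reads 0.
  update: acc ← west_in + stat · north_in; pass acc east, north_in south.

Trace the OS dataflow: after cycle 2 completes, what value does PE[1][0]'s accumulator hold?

PE[1][0].acc = 78

OS (2×2). Following PE[1][0] plus its west/north inputs:
  cycle 0: PE[0][0] → acc 8, east 1, south 8
  cycle 0: PE[1][0] → acc 0, east 0, south 0
  cycle 1: PE[0][0] → acc 44, east 6, south 6
  cycle 1: PE[1][0] → acc 72, east 9, south 8
  cycle 2: PE[0][0] → acc 44, east 0, south 0
  cycle 2: PE[1][0] → acc 78, east 1, south 6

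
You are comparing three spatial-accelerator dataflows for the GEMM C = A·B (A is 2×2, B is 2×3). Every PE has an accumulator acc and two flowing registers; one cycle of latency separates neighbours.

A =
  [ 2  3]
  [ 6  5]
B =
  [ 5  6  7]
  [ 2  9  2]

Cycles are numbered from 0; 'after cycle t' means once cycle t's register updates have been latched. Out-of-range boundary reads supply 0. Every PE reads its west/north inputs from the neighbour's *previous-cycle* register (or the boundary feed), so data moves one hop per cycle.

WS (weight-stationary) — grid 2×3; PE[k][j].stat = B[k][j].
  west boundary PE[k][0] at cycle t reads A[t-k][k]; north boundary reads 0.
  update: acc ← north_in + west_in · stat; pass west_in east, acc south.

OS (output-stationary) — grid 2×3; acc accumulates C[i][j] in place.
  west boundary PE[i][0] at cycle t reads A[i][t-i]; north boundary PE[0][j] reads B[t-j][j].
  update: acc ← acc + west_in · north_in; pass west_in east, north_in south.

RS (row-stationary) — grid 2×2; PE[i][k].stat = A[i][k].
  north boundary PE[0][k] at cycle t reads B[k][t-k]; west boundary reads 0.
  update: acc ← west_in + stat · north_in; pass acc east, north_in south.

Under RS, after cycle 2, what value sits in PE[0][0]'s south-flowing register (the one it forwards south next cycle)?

register = 7

RS 2×2: PE[0][0] cycle-by-cycle (with neighbour feeds):
  @0  [0,0]  acc 10  |  →10  ↓5
  @1  [0,0]  acc 12  |  →12  ↓6
  @2  [0,0]  acc 14  |  →14  ↓7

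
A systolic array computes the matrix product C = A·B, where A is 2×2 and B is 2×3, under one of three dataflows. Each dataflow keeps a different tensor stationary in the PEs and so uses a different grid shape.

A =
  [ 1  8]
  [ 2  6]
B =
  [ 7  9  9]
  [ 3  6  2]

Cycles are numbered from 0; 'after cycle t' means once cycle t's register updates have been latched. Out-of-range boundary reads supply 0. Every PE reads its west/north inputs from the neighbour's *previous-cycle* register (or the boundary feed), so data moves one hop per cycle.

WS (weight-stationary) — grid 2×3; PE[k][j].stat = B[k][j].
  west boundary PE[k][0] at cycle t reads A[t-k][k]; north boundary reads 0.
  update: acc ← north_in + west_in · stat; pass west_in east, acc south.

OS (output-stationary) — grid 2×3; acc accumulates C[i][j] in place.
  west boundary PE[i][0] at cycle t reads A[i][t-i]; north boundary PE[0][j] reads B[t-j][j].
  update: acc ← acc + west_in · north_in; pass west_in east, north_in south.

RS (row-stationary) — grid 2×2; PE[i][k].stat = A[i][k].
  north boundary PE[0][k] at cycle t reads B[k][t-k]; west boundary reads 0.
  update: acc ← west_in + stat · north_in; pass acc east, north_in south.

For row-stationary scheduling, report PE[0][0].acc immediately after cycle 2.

RS on a 2×2 grid — tracing PE[0][0] and its feeders:
  after 0 — PE[0][0] acc=7, pass-E 7, pass-S 7
  after 1 — PE[0][0] acc=9, pass-E 9, pass-S 9
  after 2 — PE[0][0] acc=9, pass-E 9, pass-S 9

PE[0][0].acc = 9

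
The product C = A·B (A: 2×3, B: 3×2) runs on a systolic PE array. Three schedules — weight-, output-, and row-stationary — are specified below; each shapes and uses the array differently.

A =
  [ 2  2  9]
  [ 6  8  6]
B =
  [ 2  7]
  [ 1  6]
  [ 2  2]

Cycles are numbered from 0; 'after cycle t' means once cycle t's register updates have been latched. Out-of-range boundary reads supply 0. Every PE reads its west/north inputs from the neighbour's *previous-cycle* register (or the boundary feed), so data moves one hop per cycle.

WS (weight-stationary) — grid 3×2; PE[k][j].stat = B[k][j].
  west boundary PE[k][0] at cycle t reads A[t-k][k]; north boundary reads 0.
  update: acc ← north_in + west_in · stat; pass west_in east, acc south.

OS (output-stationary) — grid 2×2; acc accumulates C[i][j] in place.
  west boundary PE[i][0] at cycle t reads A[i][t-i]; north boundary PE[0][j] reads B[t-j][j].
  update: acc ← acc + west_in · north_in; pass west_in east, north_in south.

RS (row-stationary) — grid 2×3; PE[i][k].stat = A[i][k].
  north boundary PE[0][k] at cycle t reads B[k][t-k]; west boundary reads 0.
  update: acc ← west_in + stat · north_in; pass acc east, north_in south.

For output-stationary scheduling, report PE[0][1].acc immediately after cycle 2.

PE[0][1].acc = 26

OS 2×2: PE[0][1] cycle-by-cycle (with neighbour feeds):
  @0  [0,0]  acc 4  |  →2  ↓2
  @0  [0,1]  acc 0  |  →0  ↓0
  @1  [0,0]  acc 6  |  →2  ↓1
  @1  [0,1]  acc 14  |  →2  ↓7
  @2  [0,0]  acc 24  |  →9  ↓2
  @2  [0,1]  acc 26  |  →2  ↓6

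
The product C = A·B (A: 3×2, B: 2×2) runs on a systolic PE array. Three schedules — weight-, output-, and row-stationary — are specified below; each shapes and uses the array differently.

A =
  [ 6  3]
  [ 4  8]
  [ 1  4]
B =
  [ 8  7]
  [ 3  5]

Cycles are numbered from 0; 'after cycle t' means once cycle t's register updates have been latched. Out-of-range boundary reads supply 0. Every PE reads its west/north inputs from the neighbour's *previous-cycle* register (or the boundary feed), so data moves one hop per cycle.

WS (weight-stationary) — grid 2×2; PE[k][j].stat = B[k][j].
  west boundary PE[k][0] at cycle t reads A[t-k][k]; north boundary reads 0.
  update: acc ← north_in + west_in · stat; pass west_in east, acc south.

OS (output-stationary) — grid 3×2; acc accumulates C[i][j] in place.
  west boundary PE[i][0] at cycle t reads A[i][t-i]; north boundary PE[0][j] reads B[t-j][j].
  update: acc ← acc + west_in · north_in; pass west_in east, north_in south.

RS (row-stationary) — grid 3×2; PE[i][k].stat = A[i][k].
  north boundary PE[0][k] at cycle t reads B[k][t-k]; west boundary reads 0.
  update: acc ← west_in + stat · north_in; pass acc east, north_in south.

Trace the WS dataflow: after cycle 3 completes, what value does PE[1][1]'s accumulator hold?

WS (2×2). Following PE[1][1] plus its west/north inputs:
  [0] (0,1) acc=0 (h:0 v:0)
  [0] (1,0) acc=0 (h:0 v:0)
  [0] (1,1) acc=0 (h:0 v:0)
  [1] (0,1) acc=42 (h:6 v:42)
  [1] (1,0) acc=57 (h:3 v:57)
  [1] (1,1) acc=0 (h:0 v:0)
  [2] (0,1) acc=28 (h:4 v:28)
  [2] (1,0) acc=56 (h:8 v:56)
  [2] (1,1) acc=57 (h:3 v:57)
  [3] (0,1) acc=7 (h:1 v:7)
  [3] (1,0) acc=20 (h:4 v:20)
  [3] (1,1) acc=68 (h:8 v:68)

PE[1][1].acc = 68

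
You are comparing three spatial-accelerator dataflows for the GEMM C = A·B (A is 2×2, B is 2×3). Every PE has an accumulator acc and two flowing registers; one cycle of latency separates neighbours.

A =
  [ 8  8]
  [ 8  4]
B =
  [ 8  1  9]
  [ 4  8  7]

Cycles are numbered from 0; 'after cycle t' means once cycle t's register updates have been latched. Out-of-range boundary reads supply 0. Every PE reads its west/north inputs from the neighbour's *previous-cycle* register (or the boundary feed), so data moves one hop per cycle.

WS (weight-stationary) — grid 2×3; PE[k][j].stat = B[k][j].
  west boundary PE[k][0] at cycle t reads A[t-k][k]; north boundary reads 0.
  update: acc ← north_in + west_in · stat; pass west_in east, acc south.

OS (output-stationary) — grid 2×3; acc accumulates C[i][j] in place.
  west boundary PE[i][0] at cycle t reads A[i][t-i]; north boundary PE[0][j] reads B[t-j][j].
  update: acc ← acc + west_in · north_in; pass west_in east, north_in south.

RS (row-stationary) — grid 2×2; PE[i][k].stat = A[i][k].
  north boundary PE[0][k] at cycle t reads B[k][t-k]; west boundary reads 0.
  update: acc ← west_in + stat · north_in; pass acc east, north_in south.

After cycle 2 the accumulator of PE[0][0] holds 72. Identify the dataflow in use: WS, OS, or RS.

Under WS (2×3), PE[0][0]:
  after 0 — PE[0][0] acc=64, pass-E 8, pass-S 64
  after 1 — PE[0][0] acc=64, pass-E 8, pass-S 64
  after 2 — PE[0][0] acc=0, pass-E 0, pass-S 0
Under OS (2×3), PE[0][0]:
  after 0 — PE[0][0] acc=64, pass-E 8, pass-S 8
  after 1 — PE[0][0] acc=96, pass-E 8, pass-S 4
  after 2 — PE[0][0] acc=96, pass-E 0, pass-S 0
Under RS (2×2), PE[0][0]:
  after 0 — PE[0][0] acc=64, pass-E 64, pass-S 8
  after 1 — PE[0][0] acc=8, pass-E 8, pass-S 1
  after 2 — PE[0][0] acc=72, pass-E 72, pass-S 9

dataflow = RS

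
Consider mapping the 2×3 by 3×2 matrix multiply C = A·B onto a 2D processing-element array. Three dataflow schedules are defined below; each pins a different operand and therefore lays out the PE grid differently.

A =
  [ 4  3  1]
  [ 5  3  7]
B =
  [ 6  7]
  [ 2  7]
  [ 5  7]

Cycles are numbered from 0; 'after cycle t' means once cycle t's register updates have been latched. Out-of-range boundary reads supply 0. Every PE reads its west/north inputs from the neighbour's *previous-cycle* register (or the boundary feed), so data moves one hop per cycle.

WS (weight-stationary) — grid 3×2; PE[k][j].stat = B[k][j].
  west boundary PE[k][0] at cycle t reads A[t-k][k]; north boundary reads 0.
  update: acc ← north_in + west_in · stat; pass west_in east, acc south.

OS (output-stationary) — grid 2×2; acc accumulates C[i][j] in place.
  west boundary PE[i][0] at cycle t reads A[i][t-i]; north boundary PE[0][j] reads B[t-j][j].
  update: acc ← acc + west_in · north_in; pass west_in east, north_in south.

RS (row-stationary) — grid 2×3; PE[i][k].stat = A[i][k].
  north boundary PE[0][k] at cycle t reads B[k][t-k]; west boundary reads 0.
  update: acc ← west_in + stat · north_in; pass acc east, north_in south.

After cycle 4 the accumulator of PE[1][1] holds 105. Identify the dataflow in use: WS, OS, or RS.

dataflow = OS

— WS: 3×2; PE[1][1] trace:
  [0] (1,1) acc=0 (h:0 v:0)
  [1] (1,1) acc=0 (h:0 v:0)
  [2] (1,1) acc=49 (h:3 v:49)
  [3] (1,1) acc=56 (h:3 v:56)
  [4] (1,1) acc=0 (h:0 v:0)
— OS: 2×2; PE[1][1] trace:
  [0] (1,1) acc=0 (h:0 v:0)
  [1] (1,1) acc=0 (h:0 v:0)
  [2] (1,1) acc=35 (h:5 v:7)
  [3] (1,1) acc=56 (h:3 v:7)
  [4] (1,1) acc=105 (h:7 v:7)
— RS: 2×3; PE[1][1] trace:
  [0] (1,1) acc=0 (h:0 v:0)
  [1] (1,1) acc=0 (h:0 v:0)
  [2] (1,1) acc=36 (h:36 v:2)
  [3] (1,1) acc=56 (h:56 v:7)
  [4] (1,1) acc=0 (h:0 v:0)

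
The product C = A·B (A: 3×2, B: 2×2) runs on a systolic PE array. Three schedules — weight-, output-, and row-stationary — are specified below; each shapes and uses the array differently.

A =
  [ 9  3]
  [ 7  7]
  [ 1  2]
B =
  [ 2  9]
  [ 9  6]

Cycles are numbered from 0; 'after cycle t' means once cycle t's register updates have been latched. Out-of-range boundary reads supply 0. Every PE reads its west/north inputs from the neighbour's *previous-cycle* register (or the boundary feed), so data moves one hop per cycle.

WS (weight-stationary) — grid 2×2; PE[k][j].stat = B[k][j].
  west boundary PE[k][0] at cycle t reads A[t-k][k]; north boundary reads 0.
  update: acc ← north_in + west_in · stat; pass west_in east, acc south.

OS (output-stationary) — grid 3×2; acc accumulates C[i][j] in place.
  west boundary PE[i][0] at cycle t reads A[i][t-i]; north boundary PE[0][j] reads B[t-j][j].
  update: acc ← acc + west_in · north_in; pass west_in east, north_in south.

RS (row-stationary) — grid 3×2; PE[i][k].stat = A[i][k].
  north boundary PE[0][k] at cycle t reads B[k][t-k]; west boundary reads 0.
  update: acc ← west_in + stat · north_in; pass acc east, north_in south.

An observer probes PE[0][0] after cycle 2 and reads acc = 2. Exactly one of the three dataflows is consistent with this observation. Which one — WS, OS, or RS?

Under WS (2×2), PE[0][0]:
  0: (0,0).acc=18  regs=<9,18>
  1: (0,0).acc=14  regs=<7,14>
  2: (0,0).acc=2  regs=<1,2>
Under OS (3×2), PE[0][0]:
  0: (0,0).acc=18  regs=<9,2>
  1: (0,0).acc=45  regs=<3,9>
  2: (0,0).acc=45  regs=<0,0>
Under RS (3×2), PE[0][0]:
  0: (0,0).acc=18  regs=<18,2>
  1: (0,0).acc=81  regs=<81,9>
  2: (0,0).acc=0  regs=<0,0>

dataflow = WS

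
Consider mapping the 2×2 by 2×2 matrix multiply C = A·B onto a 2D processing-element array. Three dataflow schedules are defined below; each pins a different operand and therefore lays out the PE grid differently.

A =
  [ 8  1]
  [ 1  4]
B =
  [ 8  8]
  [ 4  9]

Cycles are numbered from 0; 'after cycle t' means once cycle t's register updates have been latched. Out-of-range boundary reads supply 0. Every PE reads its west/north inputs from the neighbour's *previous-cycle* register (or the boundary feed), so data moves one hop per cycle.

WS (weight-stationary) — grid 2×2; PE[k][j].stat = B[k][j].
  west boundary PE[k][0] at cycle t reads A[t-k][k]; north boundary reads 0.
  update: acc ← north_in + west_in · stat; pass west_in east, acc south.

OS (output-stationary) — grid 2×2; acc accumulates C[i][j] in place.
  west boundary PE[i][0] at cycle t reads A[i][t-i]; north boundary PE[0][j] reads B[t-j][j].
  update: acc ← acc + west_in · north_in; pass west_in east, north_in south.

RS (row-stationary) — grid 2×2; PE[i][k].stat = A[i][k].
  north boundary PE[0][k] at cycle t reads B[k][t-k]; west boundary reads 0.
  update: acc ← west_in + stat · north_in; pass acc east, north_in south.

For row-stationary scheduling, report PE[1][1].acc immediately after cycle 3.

Tracing RS — 2×2 array, target PE[1][1]:
  c0 r0c1: 0 / 0 / 0
  c0 r1c0: 0 / 0 / 0
  c0 r1c1: 0 / 0 / 0
  c1 r0c1: 68 / 68 / 4
  c1 r1c0: 8 / 8 / 8
  c1 r1c1: 0 / 0 / 0
  c2 r0c1: 73 / 73 / 9
  c2 r1c0: 8 / 8 / 8
  c2 r1c1: 24 / 24 / 4
  c3 r0c1: 0 / 0 / 0
  c3 r1c0: 0 / 0 / 0
  c3 r1c1: 44 / 44 / 9

PE[1][1].acc = 44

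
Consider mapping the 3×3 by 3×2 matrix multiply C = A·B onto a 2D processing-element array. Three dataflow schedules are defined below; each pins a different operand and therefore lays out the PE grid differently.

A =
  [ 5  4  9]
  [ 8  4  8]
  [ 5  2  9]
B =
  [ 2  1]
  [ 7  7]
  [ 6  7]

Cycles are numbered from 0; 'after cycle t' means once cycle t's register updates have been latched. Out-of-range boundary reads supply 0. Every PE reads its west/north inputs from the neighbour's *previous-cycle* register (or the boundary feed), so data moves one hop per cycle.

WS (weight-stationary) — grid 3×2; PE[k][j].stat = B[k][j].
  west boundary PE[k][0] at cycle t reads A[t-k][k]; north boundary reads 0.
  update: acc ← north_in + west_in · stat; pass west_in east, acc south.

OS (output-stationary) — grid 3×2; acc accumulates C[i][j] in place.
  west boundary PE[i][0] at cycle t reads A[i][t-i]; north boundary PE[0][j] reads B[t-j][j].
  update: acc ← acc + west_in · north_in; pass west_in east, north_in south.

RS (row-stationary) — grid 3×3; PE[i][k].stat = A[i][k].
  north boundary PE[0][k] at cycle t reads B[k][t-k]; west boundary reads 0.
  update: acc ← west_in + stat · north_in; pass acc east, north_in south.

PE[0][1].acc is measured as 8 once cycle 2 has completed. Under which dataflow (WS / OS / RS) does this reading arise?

dataflow = WS

WS (3×2 grid), PE[0][1]:
  step 0 · PE0,1: acc=0; fwd→0 fwd↓0
  step 1 · PE0,1: acc=5; fwd→5 fwd↓5
  step 2 · PE0,1: acc=8; fwd→8 fwd↓8
OS (3×2 grid), PE[0][1]:
  step 0 · PE0,1: acc=0; fwd→0 fwd↓0
  step 1 · PE0,1: acc=5; fwd→5 fwd↓1
  step 2 · PE0,1: acc=33; fwd→4 fwd↓7
RS (3×3 grid), PE[0][1]:
  step 0 · PE0,1: acc=0; fwd→0 fwd↓0
  step 1 · PE0,1: acc=38; fwd→38 fwd↓7
  step 2 · PE0,1: acc=33; fwd→33 fwd↓7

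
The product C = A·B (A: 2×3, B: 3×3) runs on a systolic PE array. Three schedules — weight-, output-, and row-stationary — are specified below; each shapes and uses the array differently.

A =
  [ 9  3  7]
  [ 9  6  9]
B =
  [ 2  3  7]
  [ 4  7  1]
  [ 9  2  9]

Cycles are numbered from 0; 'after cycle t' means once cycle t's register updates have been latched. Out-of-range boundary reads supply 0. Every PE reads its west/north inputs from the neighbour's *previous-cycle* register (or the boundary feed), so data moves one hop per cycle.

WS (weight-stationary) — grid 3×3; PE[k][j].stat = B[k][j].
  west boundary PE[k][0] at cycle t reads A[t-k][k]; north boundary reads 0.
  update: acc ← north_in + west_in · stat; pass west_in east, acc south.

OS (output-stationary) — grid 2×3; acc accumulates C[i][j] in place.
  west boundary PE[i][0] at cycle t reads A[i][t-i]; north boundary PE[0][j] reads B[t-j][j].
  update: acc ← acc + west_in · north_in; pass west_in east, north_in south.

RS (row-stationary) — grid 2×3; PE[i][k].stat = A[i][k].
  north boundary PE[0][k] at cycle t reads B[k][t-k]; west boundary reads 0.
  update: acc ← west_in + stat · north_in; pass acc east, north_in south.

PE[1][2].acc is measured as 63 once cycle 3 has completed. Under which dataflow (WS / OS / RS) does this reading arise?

WS [3×3] PE[1][2] across cycles:
  t=0 PE[1][2]: acc=0 h=0 v=0
  t=1 PE[1][2]: acc=0 h=0 v=0
  t=2 PE[1][2]: acc=0 h=0 v=0
  t=3 PE[1][2]: acc=66 h=3 v=66
OS [2×3] PE[1][2] across cycles:
  t=0 PE[1][2]: acc=0 h=0 v=0
  t=1 PE[1][2]: acc=0 h=0 v=0
  t=2 PE[1][2]: acc=0 h=0 v=0
  t=3 PE[1][2]: acc=63 h=9 v=7
RS [2×3] PE[1][2] across cycles:
  t=0 PE[1][2]: acc=0 h=0 v=0
  t=1 PE[1][2]: acc=0 h=0 v=0
  t=2 PE[1][2]: acc=0 h=0 v=0
  t=3 PE[1][2]: acc=123 h=123 v=9

dataflow = OS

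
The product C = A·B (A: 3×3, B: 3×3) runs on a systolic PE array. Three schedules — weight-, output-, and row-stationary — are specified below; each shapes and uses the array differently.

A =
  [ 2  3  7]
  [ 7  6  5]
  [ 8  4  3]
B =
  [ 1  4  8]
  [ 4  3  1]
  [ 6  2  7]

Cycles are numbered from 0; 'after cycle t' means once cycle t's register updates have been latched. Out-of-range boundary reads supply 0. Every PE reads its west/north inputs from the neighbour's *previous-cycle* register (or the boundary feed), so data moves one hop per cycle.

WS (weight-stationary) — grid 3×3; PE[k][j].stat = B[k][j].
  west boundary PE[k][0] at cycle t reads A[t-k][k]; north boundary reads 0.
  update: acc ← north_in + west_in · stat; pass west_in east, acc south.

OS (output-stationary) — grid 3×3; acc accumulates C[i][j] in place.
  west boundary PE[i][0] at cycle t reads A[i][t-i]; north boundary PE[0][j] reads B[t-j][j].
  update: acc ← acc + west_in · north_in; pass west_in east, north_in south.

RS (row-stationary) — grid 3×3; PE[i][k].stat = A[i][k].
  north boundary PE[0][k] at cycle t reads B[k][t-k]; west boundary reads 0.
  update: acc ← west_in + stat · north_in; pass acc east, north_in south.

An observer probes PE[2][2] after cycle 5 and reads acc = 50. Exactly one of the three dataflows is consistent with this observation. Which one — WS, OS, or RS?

dataflow = RS

WS (3×3 grid), PE[2][2]:
  t=0 PE[2][2]: acc=0 h=0 v=0
  t=1 PE[2][2]: acc=0 h=0 v=0
  t=2 PE[2][2]: acc=0 h=0 v=0
  t=3 PE[2][2]: acc=0 h=0 v=0
  t=4 PE[2][2]: acc=68 h=7 v=68
  t=5 PE[2][2]: acc=97 h=5 v=97
OS (3×3 grid), PE[2][2]:
  t=0 PE[2][2]: acc=0 h=0 v=0
  t=1 PE[2][2]: acc=0 h=0 v=0
  t=2 PE[2][2]: acc=0 h=0 v=0
  t=3 PE[2][2]: acc=0 h=0 v=0
  t=4 PE[2][2]: acc=64 h=8 v=8
  t=5 PE[2][2]: acc=68 h=4 v=1
RS (3×3 grid), PE[2][2]:
  t=0 PE[2][2]: acc=0 h=0 v=0
  t=1 PE[2][2]: acc=0 h=0 v=0
  t=2 PE[2][2]: acc=0 h=0 v=0
  t=3 PE[2][2]: acc=0 h=0 v=0
  t=4 PE[2][2]: acc=42 h=42 v=6
  t=5 PE[2][2]: acc=50 h=50 v=2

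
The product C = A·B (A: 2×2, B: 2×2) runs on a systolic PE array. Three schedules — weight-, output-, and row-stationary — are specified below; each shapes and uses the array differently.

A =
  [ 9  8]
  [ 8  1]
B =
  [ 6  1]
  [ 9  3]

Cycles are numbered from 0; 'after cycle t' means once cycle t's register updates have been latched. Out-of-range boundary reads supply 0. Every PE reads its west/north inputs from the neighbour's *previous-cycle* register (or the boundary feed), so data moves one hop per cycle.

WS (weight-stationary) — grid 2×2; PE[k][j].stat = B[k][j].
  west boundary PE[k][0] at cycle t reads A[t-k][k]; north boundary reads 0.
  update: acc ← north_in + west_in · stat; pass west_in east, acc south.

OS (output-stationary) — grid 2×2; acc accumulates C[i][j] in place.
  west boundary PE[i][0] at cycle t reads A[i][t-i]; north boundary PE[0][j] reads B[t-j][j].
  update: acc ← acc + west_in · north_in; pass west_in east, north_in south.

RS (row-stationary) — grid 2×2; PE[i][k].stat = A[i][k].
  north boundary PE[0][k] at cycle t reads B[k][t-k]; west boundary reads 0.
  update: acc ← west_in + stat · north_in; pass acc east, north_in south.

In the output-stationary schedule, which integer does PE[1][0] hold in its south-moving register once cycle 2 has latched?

register = 9

OS 2×2: PE[1][0] cycle-by-cycle (with neighbour feeds):
  @0  [0,0]  acc 54  |  →9  ↓6
  @0  [1,0]  acc 0  |  →0  ↓0
  @1  [0,0]  acc 126  |  →8  ↓9
  @1  [1,0]  acc 48  |  →8  ↓6
  @2  [0,0]  acc 126  |  →0  ↓0
  @2  [1,0]  acc 57  |  →1  ↓9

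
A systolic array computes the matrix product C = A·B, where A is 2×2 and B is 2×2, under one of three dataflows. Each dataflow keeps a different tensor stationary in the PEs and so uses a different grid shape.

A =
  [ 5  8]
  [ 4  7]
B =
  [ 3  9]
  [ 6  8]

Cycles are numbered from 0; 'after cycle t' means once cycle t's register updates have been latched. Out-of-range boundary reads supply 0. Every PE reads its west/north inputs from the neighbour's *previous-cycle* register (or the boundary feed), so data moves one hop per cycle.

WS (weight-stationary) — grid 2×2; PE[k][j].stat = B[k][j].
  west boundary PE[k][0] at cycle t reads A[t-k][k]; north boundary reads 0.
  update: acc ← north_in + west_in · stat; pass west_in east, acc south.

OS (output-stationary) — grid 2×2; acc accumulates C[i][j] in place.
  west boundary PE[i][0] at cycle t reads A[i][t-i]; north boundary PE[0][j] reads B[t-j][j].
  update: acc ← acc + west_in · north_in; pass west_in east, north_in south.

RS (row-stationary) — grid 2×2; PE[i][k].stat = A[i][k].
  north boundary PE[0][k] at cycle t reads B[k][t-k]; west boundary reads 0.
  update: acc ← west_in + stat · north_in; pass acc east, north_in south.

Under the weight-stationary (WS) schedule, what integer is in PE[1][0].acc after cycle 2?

Tracing WS — 2×2 array, target PE[1][0]:
  t=0 PE[0][0]: acc=15 h=5 v=15
  t=0 PE[1][0]: acc=0 h=0 v=0
  t=1 PE[0][0]: acc=12 h=4 v=12
  t=1 PE[1][0]: acc=63 h=8 v=63
  t=2 PE[0][0]: acc=0 h=0 v=0
  t=2 PE[1][0]: acc=54 h=7 v=54

PE[1][0].acc = 54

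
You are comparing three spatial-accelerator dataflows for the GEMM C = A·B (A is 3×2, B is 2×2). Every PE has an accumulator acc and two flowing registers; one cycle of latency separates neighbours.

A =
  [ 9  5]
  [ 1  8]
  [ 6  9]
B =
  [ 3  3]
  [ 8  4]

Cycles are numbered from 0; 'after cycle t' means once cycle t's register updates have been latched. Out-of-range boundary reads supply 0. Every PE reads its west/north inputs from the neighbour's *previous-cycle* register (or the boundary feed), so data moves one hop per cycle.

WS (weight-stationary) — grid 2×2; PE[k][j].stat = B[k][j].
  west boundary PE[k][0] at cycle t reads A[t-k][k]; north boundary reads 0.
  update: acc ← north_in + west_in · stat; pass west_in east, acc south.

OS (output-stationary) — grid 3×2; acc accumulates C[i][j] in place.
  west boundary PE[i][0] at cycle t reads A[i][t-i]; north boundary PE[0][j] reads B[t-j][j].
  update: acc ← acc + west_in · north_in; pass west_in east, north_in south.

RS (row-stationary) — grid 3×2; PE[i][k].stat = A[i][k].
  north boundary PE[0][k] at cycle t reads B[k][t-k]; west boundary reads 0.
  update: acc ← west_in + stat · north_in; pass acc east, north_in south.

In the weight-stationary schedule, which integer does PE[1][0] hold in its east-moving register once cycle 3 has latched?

register = 9

WS on a 2×2 grid — tracing PE[1][0] and its feeders:
  step 0 · PE0,0: acc=27; fwd→9 fwd↓27
  step 0 · PE1,0: acc=0; fwd→0 fwd↓0
  step 1 · PE0,0: acc=3; fwd→1 fwd↓3
  step 1 · PE1,0: acc=67; fwd→5 fwd↓67
  step 2 · PE0,0: acc=18; fwd→6 fwd↓18
  step 2 · PE1,0: acc=67; fwd→8 fwd↓67
  step 3 · PE0,0: acc=0; fwd→0 fwd↓0
  step 3 · PE1,0: acc=90; fwd→9 fwd↓90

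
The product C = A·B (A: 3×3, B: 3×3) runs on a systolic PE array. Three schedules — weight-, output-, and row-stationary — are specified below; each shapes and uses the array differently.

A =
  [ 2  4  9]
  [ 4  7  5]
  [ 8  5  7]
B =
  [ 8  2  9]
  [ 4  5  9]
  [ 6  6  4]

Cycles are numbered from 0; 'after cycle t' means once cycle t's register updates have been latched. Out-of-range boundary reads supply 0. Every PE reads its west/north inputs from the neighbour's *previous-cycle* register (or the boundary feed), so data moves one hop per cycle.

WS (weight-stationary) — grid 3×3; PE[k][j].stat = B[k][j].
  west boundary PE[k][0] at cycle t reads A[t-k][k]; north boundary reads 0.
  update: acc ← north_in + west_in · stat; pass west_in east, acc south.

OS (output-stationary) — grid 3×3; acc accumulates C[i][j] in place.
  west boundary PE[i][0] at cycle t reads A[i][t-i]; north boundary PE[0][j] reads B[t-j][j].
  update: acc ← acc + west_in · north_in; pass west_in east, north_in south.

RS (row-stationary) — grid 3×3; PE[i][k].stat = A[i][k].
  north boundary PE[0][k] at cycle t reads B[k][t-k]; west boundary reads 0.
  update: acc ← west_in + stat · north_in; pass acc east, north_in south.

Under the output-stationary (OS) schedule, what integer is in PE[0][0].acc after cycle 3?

Tracing OS — 3×3 array, target PE[0][0]:
  cycle 0: PE[0][0] → acc 16, east 2, south 8
  cycle 1: PE[0][0] → acc 32, east 4, south 4
  cycle 2: PE[0][0] → acc 86, east 9, south 6
  cycle 3: PE[0][0] → acc 86, east 0, south 0

PE[0][0].acc = 86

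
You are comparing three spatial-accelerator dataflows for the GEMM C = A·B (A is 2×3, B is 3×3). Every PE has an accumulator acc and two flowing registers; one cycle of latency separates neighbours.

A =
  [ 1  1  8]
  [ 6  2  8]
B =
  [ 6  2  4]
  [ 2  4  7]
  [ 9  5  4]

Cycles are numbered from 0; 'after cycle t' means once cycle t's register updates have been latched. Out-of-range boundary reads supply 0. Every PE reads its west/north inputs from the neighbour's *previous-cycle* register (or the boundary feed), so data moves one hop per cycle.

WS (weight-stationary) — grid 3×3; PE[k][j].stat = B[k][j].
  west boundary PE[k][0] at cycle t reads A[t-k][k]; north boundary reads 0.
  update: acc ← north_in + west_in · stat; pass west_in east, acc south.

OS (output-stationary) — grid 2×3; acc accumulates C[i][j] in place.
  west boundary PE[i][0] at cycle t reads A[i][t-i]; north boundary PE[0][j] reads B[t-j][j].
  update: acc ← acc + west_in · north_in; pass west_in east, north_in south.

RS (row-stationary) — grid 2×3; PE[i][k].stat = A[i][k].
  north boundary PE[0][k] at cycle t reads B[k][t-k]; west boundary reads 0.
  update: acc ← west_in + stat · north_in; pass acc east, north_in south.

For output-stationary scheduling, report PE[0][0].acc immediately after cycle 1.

PE[0][0].acc = 8

Tracing OS — 2×3 array, target PE[0][0]:
  0: (0,0).acc=6  regs=<1,6>
  1: (0,0).acc=8  regs=<1,2>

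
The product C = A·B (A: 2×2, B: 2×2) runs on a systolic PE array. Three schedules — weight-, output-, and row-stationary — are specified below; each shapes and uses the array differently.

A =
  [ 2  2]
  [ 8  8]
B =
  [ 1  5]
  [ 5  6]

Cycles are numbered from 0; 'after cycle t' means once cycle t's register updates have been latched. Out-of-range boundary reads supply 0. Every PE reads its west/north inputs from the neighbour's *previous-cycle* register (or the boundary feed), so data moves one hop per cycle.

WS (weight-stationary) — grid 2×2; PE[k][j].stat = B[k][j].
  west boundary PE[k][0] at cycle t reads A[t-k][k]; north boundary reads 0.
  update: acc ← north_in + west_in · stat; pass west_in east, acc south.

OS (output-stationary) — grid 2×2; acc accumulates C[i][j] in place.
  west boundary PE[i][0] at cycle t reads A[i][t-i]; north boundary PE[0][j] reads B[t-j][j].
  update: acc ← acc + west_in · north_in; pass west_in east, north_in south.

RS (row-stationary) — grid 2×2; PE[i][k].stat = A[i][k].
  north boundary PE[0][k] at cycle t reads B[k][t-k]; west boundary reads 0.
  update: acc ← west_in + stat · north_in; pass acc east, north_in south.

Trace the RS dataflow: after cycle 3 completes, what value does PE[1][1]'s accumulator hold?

PE[1][1].acc = 88

Tracing RS — 2×2 array, target PE[1][1]:
  after 0 — PE[0][1] acc=0, pass-E 0, pass-S 0
  after 0 — PE[1][0] acc=0, pass-E 0, pass-S 0
  after 0 — PE[1][1] acc=0, pass-E 0, pass-S 0
  after 1 — PE[0][1] acc=12, pass-E 12, pass-S 5
  after 1 — PE[1][0] acc=8, pass-E 8, pass-S 1
  after 1 — PE[1][1] acc=0, pass-E 0, pass-S 0
  after 2 — PE[0][1] acc=22, pass-E 22, pass-S 6
  after 2 — PE[1][0] acc=40, pass-E 40, pass-S 5
  after 2 — PE[1][1] acc=48, pass-E 48, pass-S 5
  after 3 — PE[0][1] acc=0, pass-E 0, pass-S 0
  after 3 — PE[1][0] acc=0, pass-E 0, pass-S 0
  after 3 — PE[1][1] acc=88, pass-E 88, pass-S 6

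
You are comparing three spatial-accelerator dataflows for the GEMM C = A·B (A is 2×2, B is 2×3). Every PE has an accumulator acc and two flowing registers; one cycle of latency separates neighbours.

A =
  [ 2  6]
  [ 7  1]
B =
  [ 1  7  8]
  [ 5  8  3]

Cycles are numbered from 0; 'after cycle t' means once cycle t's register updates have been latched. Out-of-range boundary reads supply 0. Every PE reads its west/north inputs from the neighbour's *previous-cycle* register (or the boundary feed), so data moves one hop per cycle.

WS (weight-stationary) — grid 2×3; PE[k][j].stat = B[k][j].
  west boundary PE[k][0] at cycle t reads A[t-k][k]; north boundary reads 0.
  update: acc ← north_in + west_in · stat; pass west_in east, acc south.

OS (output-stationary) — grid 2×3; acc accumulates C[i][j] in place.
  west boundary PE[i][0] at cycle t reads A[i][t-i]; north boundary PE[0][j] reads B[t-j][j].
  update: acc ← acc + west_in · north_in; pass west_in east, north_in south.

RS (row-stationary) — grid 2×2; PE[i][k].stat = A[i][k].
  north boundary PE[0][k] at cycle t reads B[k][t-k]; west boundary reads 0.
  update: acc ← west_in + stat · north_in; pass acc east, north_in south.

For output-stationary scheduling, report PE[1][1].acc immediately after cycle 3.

PE[1][1].acc = 57

Tracing OS — 2×3 array, target PE[1][1]:
  0: (0,1).acc=0  regs=<0,0>
  0: (1,0).acc=0  regs=<0,0>
  0: (1,1).acc=0  regs=<0,0>
  1: (0,1).acc=14  regs=<2,7>
  1: (1,0).acc=7  regs=<7,1>
  1: (1,1).acc=0  regs=<0,0>
  2: (0,1).acc=62  regs=<6,8>
  2: (1,0).acc=12  regs=<1,5>
  2: (1,1).acc=49  regs=<7,7>
  3: (0,1).acc=62  regs=<0,0>
  3: (1,0).acc=12  regs=<0,0>
  3: (1,1).acc=57  regs=<1,8>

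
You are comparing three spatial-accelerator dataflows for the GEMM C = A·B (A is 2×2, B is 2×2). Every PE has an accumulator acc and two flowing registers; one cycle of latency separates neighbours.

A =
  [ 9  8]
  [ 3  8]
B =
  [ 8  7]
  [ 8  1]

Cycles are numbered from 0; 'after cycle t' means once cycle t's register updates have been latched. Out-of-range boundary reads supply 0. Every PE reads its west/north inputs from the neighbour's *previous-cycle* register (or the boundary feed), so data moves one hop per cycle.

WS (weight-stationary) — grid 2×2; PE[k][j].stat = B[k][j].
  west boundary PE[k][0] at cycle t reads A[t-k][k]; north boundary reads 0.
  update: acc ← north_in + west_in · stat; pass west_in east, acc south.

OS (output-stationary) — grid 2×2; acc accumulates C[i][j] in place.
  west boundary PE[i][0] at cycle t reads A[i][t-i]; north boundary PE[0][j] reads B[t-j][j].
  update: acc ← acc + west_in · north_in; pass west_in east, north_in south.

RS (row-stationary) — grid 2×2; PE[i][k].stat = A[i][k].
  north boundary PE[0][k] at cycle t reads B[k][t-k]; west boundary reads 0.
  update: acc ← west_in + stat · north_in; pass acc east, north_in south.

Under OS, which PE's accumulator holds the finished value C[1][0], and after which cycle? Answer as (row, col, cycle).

OS: C[1][0] accumulates in PE[1][0]:
  t=0 PE[1][0]: acc=0 h=0 v=0
  t=1 PE[1][0]: acc=24 h=3 v=8
  t=2 PE[1][0]: acc=88 h=8 v=8

(row, col, cycle) = (1, 0, 2)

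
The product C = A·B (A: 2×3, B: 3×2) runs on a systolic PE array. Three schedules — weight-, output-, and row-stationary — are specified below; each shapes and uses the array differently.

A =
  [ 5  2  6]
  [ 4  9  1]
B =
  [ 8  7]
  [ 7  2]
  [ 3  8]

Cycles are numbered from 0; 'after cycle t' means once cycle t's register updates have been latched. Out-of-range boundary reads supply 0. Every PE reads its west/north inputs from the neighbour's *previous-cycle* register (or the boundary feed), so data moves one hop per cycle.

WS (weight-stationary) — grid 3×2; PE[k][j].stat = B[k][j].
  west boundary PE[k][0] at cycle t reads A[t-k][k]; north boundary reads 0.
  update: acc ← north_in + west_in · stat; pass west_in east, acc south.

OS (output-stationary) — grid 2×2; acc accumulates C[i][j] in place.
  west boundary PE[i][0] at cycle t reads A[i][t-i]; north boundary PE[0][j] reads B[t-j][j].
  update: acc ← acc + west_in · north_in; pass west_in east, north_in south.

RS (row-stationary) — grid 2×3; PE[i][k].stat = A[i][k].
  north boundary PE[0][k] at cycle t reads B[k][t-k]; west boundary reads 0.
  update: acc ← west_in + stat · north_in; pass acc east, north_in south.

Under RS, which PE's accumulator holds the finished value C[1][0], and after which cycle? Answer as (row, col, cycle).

RS — PE[1][2] is where C[1][0] collects:
  t=0 PE[1][2]: acc=0 h=0 v=0
  t=1 PE[1][2]: acc=0 h=0 v=0
  t=2 PE[1][2]: acc=0 h=0 v=0
  t=3 PE[1][2]: acc=98 h=98 v=3

(row, col, cycle) = (1, 2, 3)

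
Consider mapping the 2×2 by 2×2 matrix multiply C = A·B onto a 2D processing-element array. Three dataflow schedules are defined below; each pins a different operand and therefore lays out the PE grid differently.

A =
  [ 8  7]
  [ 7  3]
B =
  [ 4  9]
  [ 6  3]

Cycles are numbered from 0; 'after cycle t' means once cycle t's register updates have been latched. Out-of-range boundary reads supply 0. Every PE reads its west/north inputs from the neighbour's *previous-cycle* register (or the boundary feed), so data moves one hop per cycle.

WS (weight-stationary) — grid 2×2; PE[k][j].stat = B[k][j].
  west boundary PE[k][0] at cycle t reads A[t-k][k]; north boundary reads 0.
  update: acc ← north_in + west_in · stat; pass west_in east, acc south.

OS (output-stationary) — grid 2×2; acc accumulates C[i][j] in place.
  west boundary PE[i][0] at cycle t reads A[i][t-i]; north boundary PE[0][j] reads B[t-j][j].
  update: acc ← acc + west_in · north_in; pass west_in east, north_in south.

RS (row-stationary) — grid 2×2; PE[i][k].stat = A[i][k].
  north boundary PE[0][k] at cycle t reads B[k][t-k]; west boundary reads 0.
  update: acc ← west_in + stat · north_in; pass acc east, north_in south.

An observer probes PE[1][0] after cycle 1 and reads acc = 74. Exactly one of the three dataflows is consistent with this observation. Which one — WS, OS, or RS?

dataflow = WS

WS [2×2] PE[1][0] across cycles:
  @0  [1,0]  acc 0  |  →0  ↓0
  @1  [1,0]  acc 74  |  →7  ↓74
OS [2×2] PE[1][0] across cycles:
  @0  [1,0]  acc 0  |  →0  ↓0
  @1  [1,0]  acc 28  |  →7  ↓4
RS [2×2] PE[1][0] across cycles:
  @0  [1,0]  acc 0  |  →0  ↓0
  @1  [1,0]  acc 28  |  →28  ↓4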